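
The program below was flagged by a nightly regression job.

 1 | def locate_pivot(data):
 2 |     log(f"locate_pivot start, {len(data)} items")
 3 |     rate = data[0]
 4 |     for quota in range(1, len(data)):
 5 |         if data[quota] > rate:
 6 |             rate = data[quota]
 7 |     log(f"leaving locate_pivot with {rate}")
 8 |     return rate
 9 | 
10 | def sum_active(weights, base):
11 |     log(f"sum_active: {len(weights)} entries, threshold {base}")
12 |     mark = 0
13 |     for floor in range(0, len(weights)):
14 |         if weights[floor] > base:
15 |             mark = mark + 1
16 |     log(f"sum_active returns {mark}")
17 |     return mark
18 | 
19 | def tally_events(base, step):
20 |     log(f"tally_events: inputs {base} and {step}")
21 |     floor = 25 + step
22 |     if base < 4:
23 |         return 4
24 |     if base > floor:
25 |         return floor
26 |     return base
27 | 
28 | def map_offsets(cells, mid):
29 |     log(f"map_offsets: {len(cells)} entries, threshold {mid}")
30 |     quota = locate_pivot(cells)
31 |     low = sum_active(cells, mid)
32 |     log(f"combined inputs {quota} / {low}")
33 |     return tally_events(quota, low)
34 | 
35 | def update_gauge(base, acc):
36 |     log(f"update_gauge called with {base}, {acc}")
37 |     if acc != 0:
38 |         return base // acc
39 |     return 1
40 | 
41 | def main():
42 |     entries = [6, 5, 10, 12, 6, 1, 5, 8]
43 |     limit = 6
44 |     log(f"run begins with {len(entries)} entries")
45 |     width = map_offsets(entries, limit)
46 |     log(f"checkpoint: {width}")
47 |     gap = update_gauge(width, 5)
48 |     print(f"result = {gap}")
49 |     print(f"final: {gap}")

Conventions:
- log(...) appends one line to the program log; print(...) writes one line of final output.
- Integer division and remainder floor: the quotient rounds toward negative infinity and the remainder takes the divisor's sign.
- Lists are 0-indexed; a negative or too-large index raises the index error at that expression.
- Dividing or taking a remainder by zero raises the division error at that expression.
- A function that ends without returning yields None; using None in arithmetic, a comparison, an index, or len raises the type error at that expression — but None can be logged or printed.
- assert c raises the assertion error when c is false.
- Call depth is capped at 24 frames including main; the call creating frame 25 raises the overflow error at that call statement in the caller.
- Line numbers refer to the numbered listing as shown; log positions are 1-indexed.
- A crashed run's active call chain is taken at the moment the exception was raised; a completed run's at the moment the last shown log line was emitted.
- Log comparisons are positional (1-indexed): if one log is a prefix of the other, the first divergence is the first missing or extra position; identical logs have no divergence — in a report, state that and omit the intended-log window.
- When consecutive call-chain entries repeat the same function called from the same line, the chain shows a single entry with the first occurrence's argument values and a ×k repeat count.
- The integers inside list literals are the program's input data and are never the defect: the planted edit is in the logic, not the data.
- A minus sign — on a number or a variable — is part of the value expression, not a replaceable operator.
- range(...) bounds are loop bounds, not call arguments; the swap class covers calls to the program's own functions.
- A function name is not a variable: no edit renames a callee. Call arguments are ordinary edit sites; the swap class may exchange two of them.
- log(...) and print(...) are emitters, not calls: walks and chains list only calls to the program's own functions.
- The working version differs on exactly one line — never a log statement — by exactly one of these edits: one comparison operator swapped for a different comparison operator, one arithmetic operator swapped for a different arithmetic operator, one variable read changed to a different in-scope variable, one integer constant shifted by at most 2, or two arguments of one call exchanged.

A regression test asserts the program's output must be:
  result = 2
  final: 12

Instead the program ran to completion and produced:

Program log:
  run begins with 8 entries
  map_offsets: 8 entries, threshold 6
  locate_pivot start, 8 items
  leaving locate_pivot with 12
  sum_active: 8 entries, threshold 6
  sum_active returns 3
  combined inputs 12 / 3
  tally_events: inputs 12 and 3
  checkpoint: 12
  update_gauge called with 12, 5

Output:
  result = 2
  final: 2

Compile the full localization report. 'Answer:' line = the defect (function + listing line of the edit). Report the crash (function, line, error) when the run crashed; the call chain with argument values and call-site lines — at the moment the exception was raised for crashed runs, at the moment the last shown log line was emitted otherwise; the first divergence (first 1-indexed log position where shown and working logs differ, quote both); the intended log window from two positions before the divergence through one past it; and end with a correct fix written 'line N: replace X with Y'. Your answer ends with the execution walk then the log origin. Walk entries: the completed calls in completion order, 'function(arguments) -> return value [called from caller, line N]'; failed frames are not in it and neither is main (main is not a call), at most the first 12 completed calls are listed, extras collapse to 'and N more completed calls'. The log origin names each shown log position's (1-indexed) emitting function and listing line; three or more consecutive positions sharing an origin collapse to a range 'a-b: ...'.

Answer: the defect is in main at line 49.
Core observation: Nothing in the log betrays the bug — only the output does.
Call chain: main -> update_gauge(12, 5) (called at line 47).
First divergence: none — the logs agree in full.
Execution walk:
  locate_pivot([6, 5, 10, 12, 6, 1, 5, 8]) -> 12  [called from map_offsets, line 30]
  sum_active([6, 5, 10, 12, 6, 1, 5, 8], 6) -> 3  [called from map_offsets, line 31]
  tally_events(12, 3) -> 12  [called from map_offsets, line 33]
  map_offsets([6, 5, 10, 12, 6, 1, 5, 8], 6) -> 12  [called from main, line 45]
  update_gauge(12, 5) -> 2  [called from main, line 47]
Log line origins:
  1 — main, line 44
  2 — map_offsets, line 29
  3 — locate_pivot, line 2
  4 — locate_pivot, line 7
  5 — sum_active, line 11
  6 — sum_active, line 16
  7 — map_offsets, line 32
  8 — tally_events, line 20
  9 — main, line 46
  10 — update_gauge, line 36
A correct fix: line 49: replace `gap` with `width`.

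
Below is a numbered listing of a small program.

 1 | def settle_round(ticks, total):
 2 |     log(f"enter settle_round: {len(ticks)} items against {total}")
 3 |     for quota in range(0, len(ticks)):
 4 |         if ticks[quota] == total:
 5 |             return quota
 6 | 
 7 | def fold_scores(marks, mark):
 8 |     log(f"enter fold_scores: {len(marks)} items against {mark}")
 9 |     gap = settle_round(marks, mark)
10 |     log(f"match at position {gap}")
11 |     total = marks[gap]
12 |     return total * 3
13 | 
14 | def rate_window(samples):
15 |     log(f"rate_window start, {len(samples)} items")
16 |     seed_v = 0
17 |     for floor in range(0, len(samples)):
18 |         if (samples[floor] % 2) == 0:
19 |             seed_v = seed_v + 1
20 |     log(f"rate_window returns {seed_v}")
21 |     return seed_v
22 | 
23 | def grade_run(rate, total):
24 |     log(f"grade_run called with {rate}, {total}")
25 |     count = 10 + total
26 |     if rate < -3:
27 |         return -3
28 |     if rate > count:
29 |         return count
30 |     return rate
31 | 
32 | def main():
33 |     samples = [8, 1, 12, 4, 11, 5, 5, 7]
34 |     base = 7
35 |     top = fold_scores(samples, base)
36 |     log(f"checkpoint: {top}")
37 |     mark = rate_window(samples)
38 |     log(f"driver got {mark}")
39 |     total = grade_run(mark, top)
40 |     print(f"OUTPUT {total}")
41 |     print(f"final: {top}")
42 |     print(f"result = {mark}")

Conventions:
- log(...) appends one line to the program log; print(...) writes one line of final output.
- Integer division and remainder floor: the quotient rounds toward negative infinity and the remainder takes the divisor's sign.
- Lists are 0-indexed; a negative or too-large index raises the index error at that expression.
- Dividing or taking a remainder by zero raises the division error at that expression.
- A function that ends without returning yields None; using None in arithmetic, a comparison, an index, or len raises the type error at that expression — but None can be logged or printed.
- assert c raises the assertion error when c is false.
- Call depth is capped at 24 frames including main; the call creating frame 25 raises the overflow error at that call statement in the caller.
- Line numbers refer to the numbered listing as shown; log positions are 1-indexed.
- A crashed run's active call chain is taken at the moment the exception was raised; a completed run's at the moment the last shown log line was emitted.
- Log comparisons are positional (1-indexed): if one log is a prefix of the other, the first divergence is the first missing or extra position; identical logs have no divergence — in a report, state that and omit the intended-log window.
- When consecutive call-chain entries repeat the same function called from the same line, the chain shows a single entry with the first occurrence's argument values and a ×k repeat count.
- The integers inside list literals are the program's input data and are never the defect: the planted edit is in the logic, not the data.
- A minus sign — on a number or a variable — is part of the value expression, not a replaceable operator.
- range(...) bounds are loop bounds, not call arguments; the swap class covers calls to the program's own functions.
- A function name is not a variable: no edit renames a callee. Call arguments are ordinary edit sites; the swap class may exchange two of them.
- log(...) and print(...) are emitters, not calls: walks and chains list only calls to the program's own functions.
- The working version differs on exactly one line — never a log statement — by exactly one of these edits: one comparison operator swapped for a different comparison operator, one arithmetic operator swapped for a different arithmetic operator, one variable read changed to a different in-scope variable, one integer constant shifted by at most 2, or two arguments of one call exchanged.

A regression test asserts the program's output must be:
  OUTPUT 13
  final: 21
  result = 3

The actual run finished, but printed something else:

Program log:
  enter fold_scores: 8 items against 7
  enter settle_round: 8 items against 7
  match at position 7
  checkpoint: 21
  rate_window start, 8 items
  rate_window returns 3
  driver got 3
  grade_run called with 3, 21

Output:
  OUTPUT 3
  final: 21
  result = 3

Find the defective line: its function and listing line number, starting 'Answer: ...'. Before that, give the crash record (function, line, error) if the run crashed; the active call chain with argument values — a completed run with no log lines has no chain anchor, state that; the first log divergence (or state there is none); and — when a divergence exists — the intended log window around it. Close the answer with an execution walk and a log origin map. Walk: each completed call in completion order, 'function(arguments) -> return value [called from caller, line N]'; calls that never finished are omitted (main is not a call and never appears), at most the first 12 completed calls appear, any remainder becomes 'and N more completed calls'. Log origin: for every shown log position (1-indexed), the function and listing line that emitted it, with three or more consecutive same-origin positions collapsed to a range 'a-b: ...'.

Answer: the defect is in main at line 39.
The tell: The log first diverges at position 8: the faulty run prints 'grade_run called with 3, 21' where the working version prints 'grade_run called with 21, 3'.
Call chain: main -> grade_run(3, 21) (called at line 39).
First divergence: position 8; shown 'grade_run called with 3, 21' vs intended 'grade_run called with 21, 3'.
Intended log window:
  6: rate_window returns 3
  7: driver got 3
  8: grade_run called with 21, 3
Execution walk:
  settle_round([8, 1, 12, 4, 11, 5, 5, 7], 7) -> 7  [called from fold_scores, line 9]
  fold_scores([8, 1, 12, 4, 11, 5, 5, 7], 7) -> 21  [called from main, line 35]
  rate_window([8, 1, 12, 4, 11, 5, 5, 7]) -> 3  [called from main, line 37]
  grade_run(3, 21) -> 3  [called from main, line 39]
Log line origins:
  1: logged in fold_scores at line 8
  2: logged in settle_round at line 2
  3: logged in fold_scores at line 10
  4: logged in main at line 36
  5: logged in rate_window at line 15
  6: logged in rate_window at line 20
  7: logged in main at line 38
  8: logged in grade_run at line 24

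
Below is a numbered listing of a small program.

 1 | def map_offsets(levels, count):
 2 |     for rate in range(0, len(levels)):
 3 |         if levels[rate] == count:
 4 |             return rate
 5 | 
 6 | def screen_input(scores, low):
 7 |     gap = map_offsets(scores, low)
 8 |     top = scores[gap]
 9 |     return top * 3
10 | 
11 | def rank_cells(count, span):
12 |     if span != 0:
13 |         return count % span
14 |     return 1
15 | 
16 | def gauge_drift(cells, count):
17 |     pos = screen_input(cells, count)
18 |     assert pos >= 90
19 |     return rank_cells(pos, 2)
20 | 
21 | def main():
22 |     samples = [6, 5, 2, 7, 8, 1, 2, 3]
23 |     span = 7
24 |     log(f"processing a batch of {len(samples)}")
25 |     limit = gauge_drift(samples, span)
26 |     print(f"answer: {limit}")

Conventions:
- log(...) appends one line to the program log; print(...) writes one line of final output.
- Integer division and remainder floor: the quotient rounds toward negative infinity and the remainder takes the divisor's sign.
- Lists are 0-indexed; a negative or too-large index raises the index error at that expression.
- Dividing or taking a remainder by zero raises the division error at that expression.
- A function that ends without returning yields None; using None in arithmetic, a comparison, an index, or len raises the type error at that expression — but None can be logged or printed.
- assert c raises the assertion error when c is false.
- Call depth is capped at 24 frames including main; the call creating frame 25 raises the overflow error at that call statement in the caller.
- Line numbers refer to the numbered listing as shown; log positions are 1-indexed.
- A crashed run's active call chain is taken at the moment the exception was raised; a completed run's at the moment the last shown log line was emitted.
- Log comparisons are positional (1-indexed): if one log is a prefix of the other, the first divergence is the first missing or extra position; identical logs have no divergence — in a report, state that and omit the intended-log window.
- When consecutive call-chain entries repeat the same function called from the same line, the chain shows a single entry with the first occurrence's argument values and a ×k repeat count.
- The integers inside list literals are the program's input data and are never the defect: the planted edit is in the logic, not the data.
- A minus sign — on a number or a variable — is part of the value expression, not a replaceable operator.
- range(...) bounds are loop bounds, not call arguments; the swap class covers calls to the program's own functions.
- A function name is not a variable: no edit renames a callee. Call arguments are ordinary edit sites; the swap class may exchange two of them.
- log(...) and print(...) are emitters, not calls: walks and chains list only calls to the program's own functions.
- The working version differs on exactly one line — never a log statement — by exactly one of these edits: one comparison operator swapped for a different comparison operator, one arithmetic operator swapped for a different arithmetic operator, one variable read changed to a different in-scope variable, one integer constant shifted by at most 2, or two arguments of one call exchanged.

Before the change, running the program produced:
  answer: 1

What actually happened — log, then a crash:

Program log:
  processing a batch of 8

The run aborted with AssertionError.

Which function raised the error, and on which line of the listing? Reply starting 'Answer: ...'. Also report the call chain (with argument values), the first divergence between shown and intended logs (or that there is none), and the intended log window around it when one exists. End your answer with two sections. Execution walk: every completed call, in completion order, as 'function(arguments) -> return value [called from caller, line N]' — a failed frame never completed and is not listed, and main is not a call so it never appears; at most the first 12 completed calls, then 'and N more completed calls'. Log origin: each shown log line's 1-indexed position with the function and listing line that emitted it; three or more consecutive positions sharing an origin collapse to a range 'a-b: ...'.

Answer: the error was raised in gauge_drift, line 18.
Core observation: All emitted log lines are correct; the crash alone marks the defect.
Call chain: main -> gauge_drift([6, 5, 2, 7, 8, 1, 2, 3], 7) (called at line 25).
First divergence: none (the log streams are identical).
Execution walk:
  map_offsets([6, 5, 2, 7, 8, 1, 2, 3], 7) -> 3  [called from screen_input, line 7]
  screen_input([6, 5, 2, 7, 8, 1, 2, 3], 7) -> 21  [called from gauge_drift, line 17]
Origin of each log line:
  1 — main, line 24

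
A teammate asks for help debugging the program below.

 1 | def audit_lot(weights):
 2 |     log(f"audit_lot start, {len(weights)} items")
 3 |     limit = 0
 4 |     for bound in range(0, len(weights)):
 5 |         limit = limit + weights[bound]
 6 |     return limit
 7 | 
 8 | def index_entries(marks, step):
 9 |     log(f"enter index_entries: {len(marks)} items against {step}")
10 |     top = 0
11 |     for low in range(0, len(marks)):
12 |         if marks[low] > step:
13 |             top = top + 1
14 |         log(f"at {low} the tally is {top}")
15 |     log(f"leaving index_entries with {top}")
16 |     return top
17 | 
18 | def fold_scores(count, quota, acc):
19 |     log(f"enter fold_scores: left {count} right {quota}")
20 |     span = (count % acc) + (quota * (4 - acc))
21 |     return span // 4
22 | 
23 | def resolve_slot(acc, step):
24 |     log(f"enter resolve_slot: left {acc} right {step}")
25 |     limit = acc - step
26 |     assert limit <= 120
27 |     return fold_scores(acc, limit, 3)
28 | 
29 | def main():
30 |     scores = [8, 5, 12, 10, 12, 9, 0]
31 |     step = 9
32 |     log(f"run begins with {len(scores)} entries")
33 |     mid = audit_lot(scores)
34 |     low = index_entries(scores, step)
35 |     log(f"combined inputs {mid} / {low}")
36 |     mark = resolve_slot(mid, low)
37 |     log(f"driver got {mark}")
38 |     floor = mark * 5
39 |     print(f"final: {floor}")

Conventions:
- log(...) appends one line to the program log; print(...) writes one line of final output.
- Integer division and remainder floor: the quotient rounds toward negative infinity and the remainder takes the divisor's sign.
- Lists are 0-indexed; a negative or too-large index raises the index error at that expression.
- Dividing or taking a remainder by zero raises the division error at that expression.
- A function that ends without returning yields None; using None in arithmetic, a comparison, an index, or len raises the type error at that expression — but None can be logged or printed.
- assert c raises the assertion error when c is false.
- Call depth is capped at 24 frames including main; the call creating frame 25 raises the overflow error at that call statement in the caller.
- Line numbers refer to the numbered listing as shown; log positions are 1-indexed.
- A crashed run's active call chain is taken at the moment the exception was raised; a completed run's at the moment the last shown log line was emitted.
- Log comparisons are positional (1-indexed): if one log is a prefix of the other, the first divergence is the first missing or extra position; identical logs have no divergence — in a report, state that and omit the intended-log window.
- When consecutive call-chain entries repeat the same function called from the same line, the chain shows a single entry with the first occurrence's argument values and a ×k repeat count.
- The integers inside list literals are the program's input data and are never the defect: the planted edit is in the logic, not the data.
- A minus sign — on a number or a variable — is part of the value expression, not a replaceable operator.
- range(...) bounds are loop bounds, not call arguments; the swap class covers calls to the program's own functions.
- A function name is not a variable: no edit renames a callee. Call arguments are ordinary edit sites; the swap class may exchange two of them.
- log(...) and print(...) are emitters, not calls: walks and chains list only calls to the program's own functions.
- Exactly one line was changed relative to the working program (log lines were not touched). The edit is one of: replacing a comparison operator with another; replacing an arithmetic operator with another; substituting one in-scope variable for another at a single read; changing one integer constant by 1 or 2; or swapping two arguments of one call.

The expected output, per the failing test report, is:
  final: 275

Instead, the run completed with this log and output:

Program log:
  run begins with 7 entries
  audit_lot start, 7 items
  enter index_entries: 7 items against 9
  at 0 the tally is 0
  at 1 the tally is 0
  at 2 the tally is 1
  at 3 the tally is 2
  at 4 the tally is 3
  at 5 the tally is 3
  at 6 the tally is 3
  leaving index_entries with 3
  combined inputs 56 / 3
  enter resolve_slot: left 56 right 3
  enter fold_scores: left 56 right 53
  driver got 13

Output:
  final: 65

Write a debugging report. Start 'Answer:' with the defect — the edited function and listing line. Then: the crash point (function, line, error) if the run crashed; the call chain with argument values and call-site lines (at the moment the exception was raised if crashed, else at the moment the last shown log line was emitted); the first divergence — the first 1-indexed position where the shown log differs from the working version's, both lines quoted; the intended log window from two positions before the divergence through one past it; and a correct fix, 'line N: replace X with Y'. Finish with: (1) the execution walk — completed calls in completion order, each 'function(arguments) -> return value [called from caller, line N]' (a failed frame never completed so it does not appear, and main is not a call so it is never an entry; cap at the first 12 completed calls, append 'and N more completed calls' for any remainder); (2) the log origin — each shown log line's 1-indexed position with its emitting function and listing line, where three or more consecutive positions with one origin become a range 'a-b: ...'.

Answer: the defect is in fold_scores at line 20.
Key observation: Position 15 is the first bad log line: 'driver got 13' should read 'driver got 55'.
Call chain: main.
First divergence: position 15; shown 'driver got 13' vs intended 'driver got 55'.
Intended log window:
  13: enter resolve_slot: left 56 right 3
  14: enter fold_scores: left 56 right 53
  15: driver got 55
Execution walk:
  audit_lot([8, 5, 12, 10, 12, 9, 0]) -> 56  [called from main, line 33]
  index_entries([8, 5, 12, 10, 12, 9, 0], 9) -> 3  [called from main, line 34]
  fold_scores(56, 53, 3) -> 13  [called from resolve_slot, line 27]
  resolve_slot(56, 3) -> 13  [called from main, line 36]
Origin of each log line:
  1: from main, line 32
  2: from audit_lot, line 2
  3: from index_entries, line 9
  4-10: from index_entries, line 14
  11: from index_entries, line 15
  12: from main, line 35
  13: from resolve_slot, line 24
  14: from fold_scores, line 19
  15: from main, line 37
A correct fix: line 20: replace `%` with `*`.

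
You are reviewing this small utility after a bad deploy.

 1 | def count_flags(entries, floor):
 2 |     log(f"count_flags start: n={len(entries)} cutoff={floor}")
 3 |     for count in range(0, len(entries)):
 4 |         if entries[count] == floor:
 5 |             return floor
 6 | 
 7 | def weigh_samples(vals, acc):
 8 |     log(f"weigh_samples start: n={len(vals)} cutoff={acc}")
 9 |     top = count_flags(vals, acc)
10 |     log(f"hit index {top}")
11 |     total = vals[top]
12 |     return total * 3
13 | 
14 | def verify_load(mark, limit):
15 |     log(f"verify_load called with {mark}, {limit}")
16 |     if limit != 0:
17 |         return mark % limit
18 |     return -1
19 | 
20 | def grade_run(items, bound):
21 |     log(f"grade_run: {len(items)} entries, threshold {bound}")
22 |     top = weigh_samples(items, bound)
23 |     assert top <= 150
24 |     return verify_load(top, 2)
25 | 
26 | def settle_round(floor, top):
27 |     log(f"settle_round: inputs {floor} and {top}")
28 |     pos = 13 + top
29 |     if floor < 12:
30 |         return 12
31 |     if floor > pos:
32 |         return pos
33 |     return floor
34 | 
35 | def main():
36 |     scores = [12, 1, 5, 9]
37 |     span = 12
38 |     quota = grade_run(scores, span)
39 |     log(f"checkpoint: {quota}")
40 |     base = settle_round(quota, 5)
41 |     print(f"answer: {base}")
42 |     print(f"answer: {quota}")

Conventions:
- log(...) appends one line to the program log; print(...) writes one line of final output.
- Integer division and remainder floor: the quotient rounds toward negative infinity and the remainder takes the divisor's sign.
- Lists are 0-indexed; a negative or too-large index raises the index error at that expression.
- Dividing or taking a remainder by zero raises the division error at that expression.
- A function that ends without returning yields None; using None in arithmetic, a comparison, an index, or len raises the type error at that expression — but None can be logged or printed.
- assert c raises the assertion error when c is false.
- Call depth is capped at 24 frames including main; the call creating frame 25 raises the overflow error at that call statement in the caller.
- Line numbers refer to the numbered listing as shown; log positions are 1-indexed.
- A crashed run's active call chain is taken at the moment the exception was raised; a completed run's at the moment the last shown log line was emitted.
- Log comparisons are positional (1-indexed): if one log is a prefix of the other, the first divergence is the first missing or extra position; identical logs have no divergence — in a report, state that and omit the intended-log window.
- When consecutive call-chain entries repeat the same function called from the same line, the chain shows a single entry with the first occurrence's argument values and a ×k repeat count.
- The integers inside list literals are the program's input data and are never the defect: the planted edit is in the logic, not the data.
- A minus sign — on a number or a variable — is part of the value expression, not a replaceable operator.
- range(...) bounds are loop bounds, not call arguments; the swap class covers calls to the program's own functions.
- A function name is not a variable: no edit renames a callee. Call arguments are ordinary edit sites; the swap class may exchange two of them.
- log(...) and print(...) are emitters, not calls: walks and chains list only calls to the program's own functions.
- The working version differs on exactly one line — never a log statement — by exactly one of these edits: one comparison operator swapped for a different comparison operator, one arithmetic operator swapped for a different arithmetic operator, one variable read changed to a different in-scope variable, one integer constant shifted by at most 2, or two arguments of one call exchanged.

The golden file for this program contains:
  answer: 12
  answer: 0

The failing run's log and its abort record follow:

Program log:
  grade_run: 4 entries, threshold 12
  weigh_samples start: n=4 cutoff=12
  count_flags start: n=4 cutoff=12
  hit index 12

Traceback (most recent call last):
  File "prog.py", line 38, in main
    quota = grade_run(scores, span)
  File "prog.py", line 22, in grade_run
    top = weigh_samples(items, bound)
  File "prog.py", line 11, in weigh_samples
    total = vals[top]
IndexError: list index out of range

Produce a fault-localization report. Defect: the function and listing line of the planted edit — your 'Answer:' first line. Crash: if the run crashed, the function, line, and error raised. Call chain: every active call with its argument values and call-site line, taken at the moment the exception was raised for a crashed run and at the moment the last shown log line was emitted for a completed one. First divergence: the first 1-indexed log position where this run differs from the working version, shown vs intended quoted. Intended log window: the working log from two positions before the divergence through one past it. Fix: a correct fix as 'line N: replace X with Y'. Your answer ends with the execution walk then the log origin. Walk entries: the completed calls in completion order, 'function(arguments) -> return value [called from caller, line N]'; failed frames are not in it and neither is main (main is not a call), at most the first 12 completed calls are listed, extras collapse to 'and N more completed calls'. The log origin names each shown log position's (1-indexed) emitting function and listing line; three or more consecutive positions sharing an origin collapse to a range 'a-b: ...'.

Answer: the defect is in count_flags at line 5.
Key fact: The earliest visible damage is log position 4 — 'hit index 12' rather than the intended 'hit index 0'.
Crash: weigh_samples, line 11, IndexError.
Call chain: main -> grade_run([12, 1, 5, 9], 12) (called at line 38) -> weigh_samples([12, 1, 5, 9], 12) (called at line 22).
First divergence: at position 4 the run shows 'hit index 12' where the working version logs 'hit index 0'.
Intended log window:
  2: weigh_samples start: n=4 cutoff=12
  3: count_flags start: n=4 cutoff=12
  4: hit index 0
  5: verify_load called with 36, 2
Execution walk:
  count_flags([12, 1, 5, 9], 12) -> 12  [called from weigh_samples, line 9]
Log origin:
  1: logged in grade_run at line 21
  2: logged in weigh_samples at line 8
  3: logged in count_flags at line 2
  4: logged in weigh_samples at line 10
A correct fix: line 5: replace `floor` with `count`.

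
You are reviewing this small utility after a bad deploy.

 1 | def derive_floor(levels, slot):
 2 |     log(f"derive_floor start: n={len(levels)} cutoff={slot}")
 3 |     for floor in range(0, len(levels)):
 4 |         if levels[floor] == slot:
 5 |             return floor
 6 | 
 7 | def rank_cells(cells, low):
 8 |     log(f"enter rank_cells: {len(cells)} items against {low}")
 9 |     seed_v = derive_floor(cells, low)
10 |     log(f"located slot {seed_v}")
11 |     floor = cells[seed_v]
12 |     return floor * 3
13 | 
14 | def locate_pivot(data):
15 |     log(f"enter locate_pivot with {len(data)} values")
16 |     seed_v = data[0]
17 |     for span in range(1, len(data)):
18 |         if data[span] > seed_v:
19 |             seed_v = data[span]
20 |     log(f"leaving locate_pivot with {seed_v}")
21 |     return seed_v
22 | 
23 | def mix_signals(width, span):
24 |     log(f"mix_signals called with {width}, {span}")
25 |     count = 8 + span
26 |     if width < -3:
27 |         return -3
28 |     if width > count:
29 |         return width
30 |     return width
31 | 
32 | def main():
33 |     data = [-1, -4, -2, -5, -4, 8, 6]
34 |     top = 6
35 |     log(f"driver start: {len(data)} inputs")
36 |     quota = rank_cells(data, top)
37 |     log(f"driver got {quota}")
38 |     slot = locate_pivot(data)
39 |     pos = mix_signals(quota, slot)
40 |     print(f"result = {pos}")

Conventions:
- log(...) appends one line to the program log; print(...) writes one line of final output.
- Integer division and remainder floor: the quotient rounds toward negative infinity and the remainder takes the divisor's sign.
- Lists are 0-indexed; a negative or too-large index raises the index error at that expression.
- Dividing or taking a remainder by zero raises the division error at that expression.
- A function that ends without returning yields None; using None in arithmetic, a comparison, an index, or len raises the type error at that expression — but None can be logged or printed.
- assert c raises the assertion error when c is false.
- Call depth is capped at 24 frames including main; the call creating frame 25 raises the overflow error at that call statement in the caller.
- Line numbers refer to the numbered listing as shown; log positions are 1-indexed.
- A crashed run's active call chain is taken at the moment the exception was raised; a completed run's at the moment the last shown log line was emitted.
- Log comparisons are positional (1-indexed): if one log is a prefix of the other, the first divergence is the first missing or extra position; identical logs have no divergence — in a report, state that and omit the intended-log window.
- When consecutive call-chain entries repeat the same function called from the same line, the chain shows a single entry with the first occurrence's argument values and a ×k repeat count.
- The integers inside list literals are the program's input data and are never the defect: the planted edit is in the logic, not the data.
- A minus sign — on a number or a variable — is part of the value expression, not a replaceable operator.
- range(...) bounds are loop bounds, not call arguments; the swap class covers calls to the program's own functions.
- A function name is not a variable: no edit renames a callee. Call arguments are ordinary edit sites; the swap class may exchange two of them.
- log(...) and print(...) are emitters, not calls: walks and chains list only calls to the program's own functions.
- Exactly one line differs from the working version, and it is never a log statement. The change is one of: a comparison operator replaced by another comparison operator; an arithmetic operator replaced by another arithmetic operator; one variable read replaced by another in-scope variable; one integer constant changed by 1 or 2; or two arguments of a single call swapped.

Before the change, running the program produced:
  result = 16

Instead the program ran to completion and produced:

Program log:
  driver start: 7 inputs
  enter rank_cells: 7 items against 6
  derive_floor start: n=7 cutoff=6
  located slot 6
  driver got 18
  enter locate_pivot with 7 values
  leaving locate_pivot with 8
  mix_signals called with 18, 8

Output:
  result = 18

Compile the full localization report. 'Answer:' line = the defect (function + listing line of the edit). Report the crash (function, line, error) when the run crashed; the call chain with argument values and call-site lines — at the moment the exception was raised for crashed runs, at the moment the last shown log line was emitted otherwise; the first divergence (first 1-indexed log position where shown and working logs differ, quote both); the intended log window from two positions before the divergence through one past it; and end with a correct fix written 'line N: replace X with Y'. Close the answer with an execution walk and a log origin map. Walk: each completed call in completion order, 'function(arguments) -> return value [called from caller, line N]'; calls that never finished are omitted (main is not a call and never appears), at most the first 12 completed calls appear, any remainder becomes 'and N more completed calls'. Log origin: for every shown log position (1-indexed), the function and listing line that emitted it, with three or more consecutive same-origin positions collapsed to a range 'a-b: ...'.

Answer: the defect is in mix_signals at line 29.
Core observation: Every logged value matches the working version; the printed result is what differs.
Call chain: main -> mix_signals(18, 8) (called at line 39).
First divergence: none — the logs agree in full.
Execution walk:
  derive_floor([-1, -4, -2, -5, -4, 8, 6], 6) -> 6  [called from rank_cells, line 9]
  rank_cells([-1, -4, -2, -5, -4, 8, 6], 6) -> 18  [called from main, line 36]
  locate_pivot([-1, -4, -2, -5, -4, 8, 6]) -> 8  [called from main, line 38]
  mix_signals(18, 8) -> 18  [called from main, line 39]
Log origin:
  1: logged in main at line 35
  2: logged in rank_cells at line 8
  3: logged in derive_floor at line 2
  4: logged in rank_cells at line 10
  5: logged in main at line 37
  6: logged in locate_pivot at line 15
  7: logged in locate_pivot at line 20
  8: logged in mix_signals at line 24
A correct fix: line 29: replace `width` with `count`.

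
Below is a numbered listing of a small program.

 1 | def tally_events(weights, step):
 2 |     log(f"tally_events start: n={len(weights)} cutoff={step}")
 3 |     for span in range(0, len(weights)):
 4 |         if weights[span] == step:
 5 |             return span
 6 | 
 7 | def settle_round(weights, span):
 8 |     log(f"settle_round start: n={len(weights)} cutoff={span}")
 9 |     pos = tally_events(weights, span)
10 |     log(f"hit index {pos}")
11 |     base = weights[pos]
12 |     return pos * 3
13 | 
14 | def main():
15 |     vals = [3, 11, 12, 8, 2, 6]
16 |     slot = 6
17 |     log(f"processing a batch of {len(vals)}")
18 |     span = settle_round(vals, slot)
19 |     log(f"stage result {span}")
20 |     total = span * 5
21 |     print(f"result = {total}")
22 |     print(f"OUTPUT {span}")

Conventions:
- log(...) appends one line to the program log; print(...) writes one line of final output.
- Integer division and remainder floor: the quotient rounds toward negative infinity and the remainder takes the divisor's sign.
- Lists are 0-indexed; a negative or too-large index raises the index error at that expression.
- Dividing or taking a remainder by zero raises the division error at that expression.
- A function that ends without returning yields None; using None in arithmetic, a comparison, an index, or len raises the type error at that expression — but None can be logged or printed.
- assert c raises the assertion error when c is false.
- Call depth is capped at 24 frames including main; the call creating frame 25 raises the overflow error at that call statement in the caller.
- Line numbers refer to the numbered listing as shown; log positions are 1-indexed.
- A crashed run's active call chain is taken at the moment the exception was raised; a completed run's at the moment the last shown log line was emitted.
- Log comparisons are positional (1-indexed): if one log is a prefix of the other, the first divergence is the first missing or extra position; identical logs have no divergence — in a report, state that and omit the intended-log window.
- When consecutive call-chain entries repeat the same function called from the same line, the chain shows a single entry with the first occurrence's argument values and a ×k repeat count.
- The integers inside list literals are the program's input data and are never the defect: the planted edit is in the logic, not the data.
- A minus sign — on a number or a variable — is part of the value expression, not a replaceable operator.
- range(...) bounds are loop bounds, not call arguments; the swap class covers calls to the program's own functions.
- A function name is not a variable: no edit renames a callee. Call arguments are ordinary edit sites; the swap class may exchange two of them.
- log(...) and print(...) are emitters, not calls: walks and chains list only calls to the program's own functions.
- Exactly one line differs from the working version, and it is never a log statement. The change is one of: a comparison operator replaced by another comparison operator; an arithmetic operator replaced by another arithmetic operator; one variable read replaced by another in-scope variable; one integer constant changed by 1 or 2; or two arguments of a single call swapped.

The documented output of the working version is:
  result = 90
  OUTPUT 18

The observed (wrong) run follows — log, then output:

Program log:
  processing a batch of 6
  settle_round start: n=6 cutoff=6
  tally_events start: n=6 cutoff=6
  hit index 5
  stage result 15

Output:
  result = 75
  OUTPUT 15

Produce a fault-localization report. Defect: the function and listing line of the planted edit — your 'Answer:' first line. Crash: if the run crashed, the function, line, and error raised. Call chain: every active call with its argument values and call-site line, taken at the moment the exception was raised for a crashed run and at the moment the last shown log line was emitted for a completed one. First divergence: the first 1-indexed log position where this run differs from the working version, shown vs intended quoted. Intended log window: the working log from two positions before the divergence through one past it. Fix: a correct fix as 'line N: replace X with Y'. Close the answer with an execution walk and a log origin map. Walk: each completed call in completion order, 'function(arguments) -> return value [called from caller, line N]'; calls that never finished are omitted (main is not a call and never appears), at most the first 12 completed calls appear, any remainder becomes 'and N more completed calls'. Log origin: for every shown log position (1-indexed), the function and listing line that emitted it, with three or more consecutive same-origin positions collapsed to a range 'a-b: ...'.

Answer: the defect is in settle_round at line 12.
The tell: At log position 5 the runs split — shown 'stage result 15', but the working version logs 'stage result 18'.
Call chain: main.
First divergence: position 5 — shown 'stage result 15', intended 'stage result 18'.
Intended log window:
  3: tally_events start: n=6 cutoff=6
  4: hit index 5
  5: stage result 18
Execution walk:
  tally_events([3, 11, 12, 8, 2, 6], 6) -> 5  [called from settle_round, line 9]
  settle_round([3, 11, 12, 8, 2, 6], 6) -> 15  [called from main, line 18]
Origin of each log line:
  1: logged in main at line 17
  2: logged in settle_round at line 8
  3: logged in tally_events at line 2
  4: logged in settle_round at line 10
  5: logged in main at line 19
A correct fix: line 12: replace `pos` with `base`.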